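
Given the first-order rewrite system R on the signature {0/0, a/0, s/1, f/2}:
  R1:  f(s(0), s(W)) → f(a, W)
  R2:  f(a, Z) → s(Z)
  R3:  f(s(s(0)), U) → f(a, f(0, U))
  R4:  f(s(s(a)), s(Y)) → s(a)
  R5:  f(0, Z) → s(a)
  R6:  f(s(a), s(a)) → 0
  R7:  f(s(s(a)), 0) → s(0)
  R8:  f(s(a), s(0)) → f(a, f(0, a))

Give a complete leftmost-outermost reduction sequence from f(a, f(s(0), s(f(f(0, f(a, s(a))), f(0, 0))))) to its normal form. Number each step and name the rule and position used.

s(s(0))

1. f(a, f(s(0), s(f(f(0, f(a, s(a))), f(0, 0)))))  →  s(f(s(0), s(f(f(0, f(a, s(a))), f(0, 0)))))   [R2 at ε]
2. s(f(s(0), s(f(f(0, f(a, s(a))), f(0, 0)))))  →  s(f(a, f(f(0, f(a, s(a))), f(0, 0))))   [R1 at 1]
3. s(f(a, f(f(0, f(a, s(a))), f(0, 0))))  →  s(s(f(f(0, f(a, s(a))), f(0, 0))))   [R2 at 1]
4. s(s(f(f(0, f(a, s(a))), f(0, 0))))  →  s(s(f(s(a), f(0, 0))))   [R5 at 1.1.1]
5. s(s(f(s(a), f(0, 0))))  →  s(s(f(s(a), s(a))))   [R5 at 1.1.2]
6. s(s(f(s(a), s(a))))  →  s(s(0))   [R6 at 1.1]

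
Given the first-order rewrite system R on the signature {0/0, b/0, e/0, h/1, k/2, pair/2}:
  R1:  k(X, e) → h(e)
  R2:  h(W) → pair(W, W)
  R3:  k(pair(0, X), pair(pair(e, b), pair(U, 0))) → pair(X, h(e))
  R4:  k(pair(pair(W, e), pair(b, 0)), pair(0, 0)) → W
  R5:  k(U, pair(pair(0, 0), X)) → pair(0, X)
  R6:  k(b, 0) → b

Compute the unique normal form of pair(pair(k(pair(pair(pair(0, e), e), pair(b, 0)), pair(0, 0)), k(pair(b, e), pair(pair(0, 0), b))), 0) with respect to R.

1. pair(pair(k(pair(pair(pair(0, e), e), pair(b, 0)), pair(0, 0)), k(pair(b, e), pair(pair(0, 0), b))), 0)  →  pair(pair(pair(0, e), k(pair(b, e), pair(pair(0, 0), b))), 0)   [R4 at 1.1]
2. pair(pair(pair(0, e), k(pair(b, e), pair(pair(0, 0), b))), 0)  →  pair(pair(pair(0, e), pair(0, b)), 0)   [R5 at 1.2]

pair(pair(pair(0, e), pair(0, b)), 0)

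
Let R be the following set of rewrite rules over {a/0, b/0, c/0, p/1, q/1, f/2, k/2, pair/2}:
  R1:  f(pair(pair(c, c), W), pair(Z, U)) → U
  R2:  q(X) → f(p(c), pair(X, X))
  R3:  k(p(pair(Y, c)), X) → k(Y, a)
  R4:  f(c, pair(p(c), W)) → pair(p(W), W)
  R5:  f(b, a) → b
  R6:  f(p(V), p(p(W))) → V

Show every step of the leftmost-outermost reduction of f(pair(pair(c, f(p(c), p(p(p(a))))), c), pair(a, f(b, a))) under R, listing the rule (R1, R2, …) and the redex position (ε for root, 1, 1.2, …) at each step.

1. f(pair(pair(c, f(p(c), p(p(p(a))))), c), pair(a, f(b, a)))  →  f(pair(pair(c, c), c), pair(a, f(b, a)))   [R6 at 1.1.2]
2. f(pair(pair(c, c), c), pair(a, f(b, a)))  →  f(b, a)   [R1 at ε]
3. f(b, a)  →  b   [R5 at ε]

b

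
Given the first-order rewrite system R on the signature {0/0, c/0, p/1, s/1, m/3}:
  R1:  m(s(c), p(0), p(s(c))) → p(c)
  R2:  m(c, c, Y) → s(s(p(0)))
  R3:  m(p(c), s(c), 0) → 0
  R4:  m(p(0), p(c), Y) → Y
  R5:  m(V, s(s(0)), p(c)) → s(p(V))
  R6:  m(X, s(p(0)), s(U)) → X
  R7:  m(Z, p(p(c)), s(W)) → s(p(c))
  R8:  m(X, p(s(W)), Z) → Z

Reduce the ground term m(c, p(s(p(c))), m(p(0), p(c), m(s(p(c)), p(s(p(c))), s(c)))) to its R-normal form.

s(c)

1. m(c, p(s(p(c))), m(p(0), p(c), m(s(p(c)), p(s(p(c))), s(c))))  →  m(p(0), p(c), m(s(p(c)), p(s(p(c))), s(c)))   [R8 at ε]
2. m(p(0), p(c), m(s(p(c)), p(s(p(c))), s(c)))  →  m(s(p(c)), p(s(p(c))), s(c))   [R4 at ε]
3. m(s(p(c)), p(s(p(c))), s(c))  →  s(c)   [R8 at ε]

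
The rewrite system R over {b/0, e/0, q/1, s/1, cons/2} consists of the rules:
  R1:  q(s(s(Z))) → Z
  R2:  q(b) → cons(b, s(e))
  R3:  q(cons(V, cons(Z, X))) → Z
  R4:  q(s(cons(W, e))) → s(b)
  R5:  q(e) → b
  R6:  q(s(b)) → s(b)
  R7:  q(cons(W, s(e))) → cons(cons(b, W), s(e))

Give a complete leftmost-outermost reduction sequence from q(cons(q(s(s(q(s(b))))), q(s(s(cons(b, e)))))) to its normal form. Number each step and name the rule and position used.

1. q(cons(q(s(s(q(s(b))))), q(s(s(cons(b, e))))))  →  q(cons(q(s(b)), q(s(s(cons(b, e))))))   [R1 at 1.1]
2. q(cons(q(s(b)), q(s(s(cons(b, e))))))  →  q(cons(s(b), q(s(s(cons(b, e))))))   [R6 at 1.1]
3. q(cons(s(b), q(s(s(cons(b, e))))))  →  q(cons(s(b), cons(b, e)))   [R1 at 1.2]
4. q(cons(s(b), cons(b, e)))  →  b   [R3 at ε]

b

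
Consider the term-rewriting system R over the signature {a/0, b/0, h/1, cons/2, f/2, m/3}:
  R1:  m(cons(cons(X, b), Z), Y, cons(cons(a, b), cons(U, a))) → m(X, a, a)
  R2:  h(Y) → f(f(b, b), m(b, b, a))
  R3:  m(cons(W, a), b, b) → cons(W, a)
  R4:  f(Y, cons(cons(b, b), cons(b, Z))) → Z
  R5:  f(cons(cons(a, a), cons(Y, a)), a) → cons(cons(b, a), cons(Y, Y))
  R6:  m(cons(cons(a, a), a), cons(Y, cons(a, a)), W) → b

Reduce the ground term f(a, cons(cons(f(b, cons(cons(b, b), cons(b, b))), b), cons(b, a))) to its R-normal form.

a

1. f(a, cons(cons(f(b, cons(cons(b, b), cons(b, b))), b), cons(b, a)))  →  f(a, cons(cons(b, b), cons(b, a)))   [R4 at 2.1.1]
2. f(a, cons(cons(b, b), cons(b, a)))  →  a   [R4 at ε]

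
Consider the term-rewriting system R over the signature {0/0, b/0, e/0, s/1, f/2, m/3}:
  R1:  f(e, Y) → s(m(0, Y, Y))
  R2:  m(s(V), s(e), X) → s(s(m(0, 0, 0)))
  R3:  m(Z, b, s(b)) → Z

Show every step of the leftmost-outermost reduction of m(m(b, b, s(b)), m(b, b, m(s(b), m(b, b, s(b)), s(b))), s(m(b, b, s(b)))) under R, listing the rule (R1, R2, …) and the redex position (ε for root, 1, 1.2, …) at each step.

b

1. m(m(b, b, s(b)), m(b, b, m(s(b), m(b, b, s(b)), s(b))), s(m(b, b, s(b))))  →  m(b, m(b, b, m(s(b), m(b, b, s(b)), s(b))), s(m(b, b, s(b))))   [R3 at 1]
2. m(b, m(b, b, m(s(b), m(b, b, s(b)), s(b))), s(m(b, b, s(b))))  →  m(b, m(b, b, m(s(b), b, s(b))), s(m(b, b, s(b))))   [R3 at 2.3.2]
3. m(b, m(b, b, m(s(b), b, s(b))), s(m(b, b, s(b))))  →  m(b, m(b, b, s(b)), s(m(b, b, s(b))))   [R3 at 2.3]
4. m(b, m(b, b, s(b)), s(m(b, b, s(b))))  →  m(b, b, s(m(b, b, s(b))))   [R3 at 2]
5. m(b, b, s(m(b, b, s(b))))  →  m(b, b, s(b))   [R3 at 3.1]
6. m(b, b, s(b))  →  b   [R3 at ε]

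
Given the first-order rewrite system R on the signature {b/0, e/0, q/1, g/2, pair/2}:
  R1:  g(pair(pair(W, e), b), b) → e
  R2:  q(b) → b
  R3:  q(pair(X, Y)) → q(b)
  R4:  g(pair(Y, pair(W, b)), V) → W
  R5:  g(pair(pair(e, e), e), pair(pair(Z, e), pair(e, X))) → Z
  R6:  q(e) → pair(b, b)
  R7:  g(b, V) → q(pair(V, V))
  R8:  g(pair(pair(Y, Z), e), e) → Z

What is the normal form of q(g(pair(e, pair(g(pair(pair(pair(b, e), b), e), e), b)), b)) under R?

b

1. q(g(pair(e, pair(g(pair(pair(pair(b, e), b), e), e), b)), b))  →  q(g(pair(pair(pair(b, e), b), e), e))   [R4 at 1]
2. q(g(pair(pair(pair(b, e), b), e), e))  →  q(b)   [R8 at 1]
3. q(b)  →  b   [R2 at ε]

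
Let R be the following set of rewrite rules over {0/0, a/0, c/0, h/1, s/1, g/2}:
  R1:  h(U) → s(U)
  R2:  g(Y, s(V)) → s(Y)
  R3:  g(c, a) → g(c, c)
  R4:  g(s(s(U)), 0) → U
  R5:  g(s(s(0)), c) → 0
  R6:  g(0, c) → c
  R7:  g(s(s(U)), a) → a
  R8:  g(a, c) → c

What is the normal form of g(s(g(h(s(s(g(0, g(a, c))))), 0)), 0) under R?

1. g(s(g(h(s(s(g(0, g(a, c))))), 0)), 0)  →  g(s(g(s(s(s(g(0, g(a, c))))), 0)), 0)   [R1 at 1.1.1]
2. g(s(g(s(s(s(g(0, g(a, c))))), 0)), 0)  →  g(s(s(g(0, g(a, c)))), 0)   [R4 at 1.1]
3. g(s(s(g(0, g(a, c)))), 0)  →  g(0, g(a, c))   [R4 at ε]
4. g(0, g(a, c))  →  g(0, c)   [R8 at 2]
5. g(0, c)  →  c   [R6 at ε]

c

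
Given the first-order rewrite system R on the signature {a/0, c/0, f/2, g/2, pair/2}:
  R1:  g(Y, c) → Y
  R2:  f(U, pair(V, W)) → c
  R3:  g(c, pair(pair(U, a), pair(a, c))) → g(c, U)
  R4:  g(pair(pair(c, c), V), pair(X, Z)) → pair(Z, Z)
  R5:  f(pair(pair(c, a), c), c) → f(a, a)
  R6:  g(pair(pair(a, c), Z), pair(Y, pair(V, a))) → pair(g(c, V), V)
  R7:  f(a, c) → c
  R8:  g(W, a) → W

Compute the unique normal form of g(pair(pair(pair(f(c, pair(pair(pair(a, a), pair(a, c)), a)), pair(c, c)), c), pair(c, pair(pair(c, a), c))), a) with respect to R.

1. g(pair(pair(pair(f(c, pair(pair(pair(a, a), pair(a, c)), a)), pair(c, c)), c), pair(c, pair(pair(c, a), c))), a)  →  pair(pair(pair(f(c, pair(pair(pair(a, a), pair(a, c)), a)), pair(c, c)), c), pair(c, pair(pair(c, a), c)))   [R8 at ε]
2. pair(pair(pair(f(c, pair(pair(pair(a, a), pair(a, c)), a)), pair(c, c)), c), pair(c, pair(pair(c, a), c)))  →  pair(pair(pair(c, pair(c, c)), c), pair(c, pair(pair(c, a), c)))   [R2 at 1.1.1]

pair(pair(pair(c, pair(c, c)), c), pair(c, pair(pair(c, a), c)))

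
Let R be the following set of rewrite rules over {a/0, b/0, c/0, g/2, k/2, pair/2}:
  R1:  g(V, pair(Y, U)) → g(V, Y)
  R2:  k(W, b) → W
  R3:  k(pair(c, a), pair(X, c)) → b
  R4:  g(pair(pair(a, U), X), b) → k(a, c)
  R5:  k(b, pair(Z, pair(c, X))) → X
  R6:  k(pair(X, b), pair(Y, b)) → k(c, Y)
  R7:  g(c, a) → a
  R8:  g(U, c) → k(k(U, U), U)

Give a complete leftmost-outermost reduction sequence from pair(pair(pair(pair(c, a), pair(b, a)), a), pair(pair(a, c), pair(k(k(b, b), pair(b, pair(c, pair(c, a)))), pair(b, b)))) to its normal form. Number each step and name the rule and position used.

pair(pair(pair(pair(c, a), pair(b, a)), a), pair(pair(a, c), pair(pair(c, a), pair(b, b))))

1. pair(pair(pair(pair(c, a), pair(b, a)), a), pair(pair(a, c), pair(k(k(b, b), pair(b, pair(c, pair(c, a)))), pair(b, b))))  →  pair(pair(pair(pair(c, a), pair(b, a)), a), pair(pair(a, c), pair(k(b, pair(b, pair(c, pair(c, a)))), pair(b, b))))   [R2 at 2.2.1.1]
2. pair(pair(pair(pair(c, a), pair(b, a)), a), pair(pair(a, c), pair(k(b, pair(b, pair(c, pair(c, a)))), pair(b, b))))  →  pair(pair(pair(pair(c, a), pair(b, a)), a), pair(pair(a, c), pair(pair(c, a), pair(b, b))))   [R5 at 2.2.1]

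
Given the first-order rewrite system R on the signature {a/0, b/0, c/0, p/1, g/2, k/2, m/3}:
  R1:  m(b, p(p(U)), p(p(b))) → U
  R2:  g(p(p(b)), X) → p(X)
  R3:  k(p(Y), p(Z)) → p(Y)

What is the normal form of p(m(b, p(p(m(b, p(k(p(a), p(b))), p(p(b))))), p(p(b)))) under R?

1. p(m(b, p(p(m(b, p(k(p(a), p(b))), p(p(b))))), p(p(b))))  →  p(m(b, p(k(p(a), p(b))), p(p(b))))   [R1 at 1]
2. p(m(b, p(k(p(a), p(b))), p(p(b))))  →  p(m(b, p(p(a)), p(p(b))))   [R3 at 1.2.1]
3. p(m(b, p(p(a)), p(p(b))))  →  p(a)   [R1 at 1]

p(a)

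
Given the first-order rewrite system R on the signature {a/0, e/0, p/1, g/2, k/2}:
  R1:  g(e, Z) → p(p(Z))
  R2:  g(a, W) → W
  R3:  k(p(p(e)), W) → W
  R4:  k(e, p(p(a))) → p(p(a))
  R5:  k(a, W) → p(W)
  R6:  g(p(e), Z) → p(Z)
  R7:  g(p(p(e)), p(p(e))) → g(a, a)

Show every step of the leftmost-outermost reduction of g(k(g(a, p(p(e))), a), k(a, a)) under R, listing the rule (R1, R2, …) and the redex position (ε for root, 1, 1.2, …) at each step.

1. g(k(g(a, p(p(e))), a), k(a, a))  →  g(k(p(p(e)), a), k(a, a))   [R2 at 1.1]
2. g(k(p(p(e)), a), k(a, a))  →  g(a, k(a, a))   [R3 at 1]
3. g(a, k(a, a))  →  k(a, a)   [R2 at ε]
4. k(a, a)  →  p(a)   [R5 at ε]

p(a)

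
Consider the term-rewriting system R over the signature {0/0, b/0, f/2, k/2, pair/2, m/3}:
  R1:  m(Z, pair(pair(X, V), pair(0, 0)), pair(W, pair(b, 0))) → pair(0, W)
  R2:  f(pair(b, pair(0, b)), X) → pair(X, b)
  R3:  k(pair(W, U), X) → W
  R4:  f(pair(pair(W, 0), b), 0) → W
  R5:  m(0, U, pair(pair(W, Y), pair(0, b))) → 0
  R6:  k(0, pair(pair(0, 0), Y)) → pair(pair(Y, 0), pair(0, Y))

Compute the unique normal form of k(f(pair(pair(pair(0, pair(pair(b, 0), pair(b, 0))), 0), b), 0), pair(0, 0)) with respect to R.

0

1. k(f(pair(pair(pair(0, pair(pair(b, 0), pair(b, 0))), 0), b), 0), pair(0, 0))  →  k(pair(0, pair(pair(b, 0), pair(b, 0))), pair(0, 0))   [R4 at 1]
2. k(pair(0, pair(pair(b, 0), pair(b, 0))), pair(0, 0))  →  0   [R3 at ε]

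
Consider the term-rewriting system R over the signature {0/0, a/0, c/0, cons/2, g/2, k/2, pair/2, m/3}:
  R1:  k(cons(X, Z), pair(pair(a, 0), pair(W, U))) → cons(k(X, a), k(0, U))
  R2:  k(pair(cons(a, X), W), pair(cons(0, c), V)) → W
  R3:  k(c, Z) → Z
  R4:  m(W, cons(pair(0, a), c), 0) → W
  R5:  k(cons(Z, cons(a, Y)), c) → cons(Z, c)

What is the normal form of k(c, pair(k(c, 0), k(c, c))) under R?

1. k(c, pair(k(c, 0), k(c, c)))  →  pair(k(c, 0), k(c, c))   [R3 at ε]
2. pair(k(c, 0), k(c, c))  →  pair(0, k(c, c))   [R3 at 1]
3. pair(0, k(c, c))  →  pair(0, c)   [R3 at 2]

pair(0, c)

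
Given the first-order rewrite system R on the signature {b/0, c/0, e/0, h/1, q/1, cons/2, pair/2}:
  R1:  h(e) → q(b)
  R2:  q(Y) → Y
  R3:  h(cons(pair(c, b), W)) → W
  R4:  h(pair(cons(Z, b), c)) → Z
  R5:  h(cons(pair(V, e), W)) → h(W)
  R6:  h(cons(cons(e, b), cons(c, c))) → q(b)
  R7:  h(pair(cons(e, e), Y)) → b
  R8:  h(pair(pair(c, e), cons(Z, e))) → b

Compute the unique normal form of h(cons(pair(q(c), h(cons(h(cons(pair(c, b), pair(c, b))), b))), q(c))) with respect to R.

c

1. h(cons(pair(q(c), h(cons(h(cons(pair(c, b), pair(c, b))), b))), q(c)))  →  h(cons(pair(c, h(cons(h(cons(pair(c, b), pair(c, b))), b))), q(c)))   [R2 at 1.1.1]
2. h(cons(pair(c, h(cons(h(cons(pair(c, b), pair(c, b))), b))), q(c)))  →  h(cons(pair(c, h(cons(pair(c, b), b))), q(c)))   [R3 at 1.1.2.1.1]
3. h(cons(pair(c, h(cons(pair(c, b), b))), q(c)))  →  h(cons(pair(c, b), q(c)))   [R3 at 1.1.2]
4. h(cons(pair(c, b), q(c)))  →  q(c)   [R3 at ε]
5. q(c)  →  c   [R2 at ε]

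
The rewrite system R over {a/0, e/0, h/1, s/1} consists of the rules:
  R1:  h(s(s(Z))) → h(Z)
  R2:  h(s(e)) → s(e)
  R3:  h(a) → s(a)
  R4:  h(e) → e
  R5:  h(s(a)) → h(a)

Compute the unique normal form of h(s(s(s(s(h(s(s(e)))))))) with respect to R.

e

1. h(s(s(s(s(h(s(s(e))))))))  →  h(s(s(h(s(s(e))))))   [R1 at ε]
2. h(s(s(h(s(s(e))))))  →  h(h(s(s(e))))   [R1 at ε]
3. h(h(s(s(e))))  →  h(h(e))   [R1 at 1]
4. h(h(e))  →  h(e)   [R4 at 1]
5. h(e)  →  e   [R4 at ε]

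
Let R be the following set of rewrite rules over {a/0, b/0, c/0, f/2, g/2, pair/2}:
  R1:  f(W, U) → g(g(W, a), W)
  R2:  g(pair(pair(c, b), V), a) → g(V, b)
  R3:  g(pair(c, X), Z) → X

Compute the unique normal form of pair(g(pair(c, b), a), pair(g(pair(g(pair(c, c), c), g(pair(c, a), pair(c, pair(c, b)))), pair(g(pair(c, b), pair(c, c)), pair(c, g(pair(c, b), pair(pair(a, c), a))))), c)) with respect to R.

1. pair(g(pair(c, b), a), pair(g(pair(g(pair(c, c), c), g(pair(c, a), pair(c, pair(c, b)))), pair(g(pair(c, b), pair(c, c)), pair(c, g(pair(c, b), pair(pair(a, c), a))))), c))  →  pair(b, pair(g(pair(g(pair(c, c), c), g(pair(c, a), pair(c, pair(c, b)))), pair(g(pair(c, b), pair(c, c)), pair(c, g(pair(c, b), pair(pair(a, c), a))))), c))   [R3 at 1]
2. pair(b, pair(g(pair(g(pair(c, c), c), g(pair(c, a), pair(c, pair(c, b)))), pair(g(pair(c, b), pair(c, c)), pair(c, g(pair(c, b), pair(pair(a, c), a))))), c))  →  pair(b, pair(g(pair(c, g(pair(c, a), pair(c, pair(c, b)))), pair(g(pair(c, b), pair(c, c)), pair(c, g(pair(c, b), pair(pair(a, c), a))))), c))   [R3 at 2.1.1.1]
3. pair(b, pair(g(pair(c, g(pair(c, a), pair(c, pair(c, b)))), pair(g(pair(c, b), pair(c, c)), pair(c, g(pair(c, b), pair(pair(a, c), a))))), c))  →  pair(b, pair(g(pair(c, a), pair(c, pair(c, b))), c))   [R3 at 2.1]
4. pair(b, pair(g(pair(c, a), pair(c, pair(c, b))), c))  →  pair(b, pair(a, c))   [R3 at 2.1]

pair(b, pair(a, c))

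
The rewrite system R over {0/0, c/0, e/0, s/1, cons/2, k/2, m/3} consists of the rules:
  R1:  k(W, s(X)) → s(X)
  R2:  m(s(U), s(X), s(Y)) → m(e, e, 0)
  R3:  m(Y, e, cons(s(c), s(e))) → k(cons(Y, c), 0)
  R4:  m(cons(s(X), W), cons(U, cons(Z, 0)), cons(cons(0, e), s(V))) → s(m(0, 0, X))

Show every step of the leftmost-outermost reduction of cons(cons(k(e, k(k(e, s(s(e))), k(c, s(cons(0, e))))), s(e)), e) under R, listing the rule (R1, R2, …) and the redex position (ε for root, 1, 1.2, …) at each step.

1. cons(cons(k(e, k(k(e, s(s(e))), k(c, s(cons(0, e))))), s(e)), e)  →  cons(cons(k(e, k(s(s(e)), k(c, s(cons(0, e))))), s(e)), e)   [R1 at 1.1.2.1]
2. cons(cons(k(e, k(s(s(e)), k(c, s(cons(0, e))))), s(e)), e)  →  cons(cons(k(e, k(s(s(e)), s(cons(0, e)))), s(e)), e)   [R1 at 1.1.2.2]
3. cons(cons(k(e, k(s(s(e)), s(cons(0, e)))), s(e)), e)  →  cons(cons(k(e, s(cons(0, e))), s(e)), e)   [R1 at 1.1.2]
4. cons(cons(k(e, s(cons(0, e))), s(e)), e)  →  cons(cons(s(cons(0, e)), s(e)), e)   [R1 at 1.1]

cons(cons(s(cons(0, e)), s(e)), e)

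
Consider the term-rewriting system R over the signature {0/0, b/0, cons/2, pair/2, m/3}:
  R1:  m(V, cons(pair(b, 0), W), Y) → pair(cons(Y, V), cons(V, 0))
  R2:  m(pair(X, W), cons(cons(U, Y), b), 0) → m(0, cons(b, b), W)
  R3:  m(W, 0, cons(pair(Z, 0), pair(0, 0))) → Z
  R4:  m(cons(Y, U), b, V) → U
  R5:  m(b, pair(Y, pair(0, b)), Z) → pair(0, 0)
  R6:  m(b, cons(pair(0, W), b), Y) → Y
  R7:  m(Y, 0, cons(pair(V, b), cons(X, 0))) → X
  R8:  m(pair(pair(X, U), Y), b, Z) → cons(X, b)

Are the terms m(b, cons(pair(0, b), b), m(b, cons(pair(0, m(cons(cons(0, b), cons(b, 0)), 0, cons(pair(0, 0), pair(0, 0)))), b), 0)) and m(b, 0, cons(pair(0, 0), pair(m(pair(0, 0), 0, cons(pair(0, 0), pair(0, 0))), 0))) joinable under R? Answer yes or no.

yes — NF(t₁) = 0, NF(t₂) = 0

Reduce t₁ = m(b, cons(pair(0, b), b), m(b, cons(pair(0, m(cons(cons(0, b), cons(b, 0)), 0, cons(pair(0, 0), pair(0, 0)))), b), 0)):
1. m(b, cons(pair(0, b), b), m(b, cons(pair(0, m(cons(cons(0, b), cons(b, 0)), 0, cons(pair(0, 0), pair(0, 0)))), b), 0))  →  m(b, cons(pair(0, m(cons(cons(0, b), cons(b, 0)), 0, cons(pair(0, 0), pair(0, 0)))), b), 0)   [R6 at ε]
2. m(b, cons(pair(0, m(cons(cons(0, b), cons(b, 0)), 0, cons(pair(0, 0), pair(0, 0)))), b), 0)  →  0   [R6 at ε]

Reduce t₂ = m(b, 0, cons(pair(0, 0), pair(m(pair(0, 0), 0, cons(pair(0, 0), pair(0, 0))), 0))):
1. m(b, 0, cons(pair(0, 0), pair(m(pair(0, 0), 0, cons(pair(0, 0), pair(0, 0))), 0)))  →  m(b, 0, cons(pair(0, 0), pair(0, 0)))   [R3 at 3.2.1]
2. m(b, 0, cons(pair(0, 0), pair(0, 0)))  →  0   [R3 at ε]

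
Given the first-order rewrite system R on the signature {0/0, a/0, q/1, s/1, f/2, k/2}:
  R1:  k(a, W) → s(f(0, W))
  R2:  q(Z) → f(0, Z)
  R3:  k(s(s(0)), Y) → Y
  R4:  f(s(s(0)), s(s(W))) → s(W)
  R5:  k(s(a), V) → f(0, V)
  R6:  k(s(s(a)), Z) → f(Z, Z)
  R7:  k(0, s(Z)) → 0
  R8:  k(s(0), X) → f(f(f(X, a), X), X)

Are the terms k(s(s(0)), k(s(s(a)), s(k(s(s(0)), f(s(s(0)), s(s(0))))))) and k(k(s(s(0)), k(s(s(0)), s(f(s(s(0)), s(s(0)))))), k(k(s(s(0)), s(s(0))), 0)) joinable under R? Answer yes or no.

no — NF(t₁) = s(0), NF(t₂) = 0

Reduce t₁ = k(s(s(0)), k(s(s(a)), s(k(s(s(0)), f(s(s(0)), s(s(0))))))):
1. k(s(s(0)), k(s(s(a)), s(k(s(s(0)), f(s(s(0)), s(s(0)))))))  →  k(s(s(a)), s(k(s(s(0)), f(s(s(0)), s(s(0))))))   [R3 at ε]
2. k(s(s(a)), s(k(s(s(0)), f(s(s(0)), s(s(0))))))  →  f(s(k(s(s(0)), f(s(s(0)), s(s(0))))), s(k(s(s(0)), f(s(s(0)), s(s(0))))))   [R6 at ε]
3. f(s(k(s(s(0)), f(s(s(0)), s(s(0))))), s(k(s(s(0)), f(s(s(0)), s(s(0))))))  →  f(s(f(s(s(0)), s(s(0)))), s(k(s(s(0)), f(s(s(0)), s(s(0))))))   [R3 at 1.1]
4. f(s(f(s(s(0)), s(s(0)))), s(k(s(s(0)), f(s(s(0)), s(s(0))))))  →  f(s(s(0)), s(k(s(s(0)), f(s(s(0)), s(s(0))))))   [R4 at 1.1]
5. f(s(s(0)), s(k(s(s(0)), f(s(s(0)), s(s(0))))))  →  f(s(s(0)), s(f(s(s(0)), s(s(0)))))   [R3 at 2.1]
6. f(s(s(0)), s(f(s(s(0)), s(s(0)))))  →  f(s(s(0)), s(s(0)))   [R4 at 2.1]
7. f(s(s(0)), s(s(0)))  →  s(0)   [R4 at ε]

Reduce t₂ = k(k(s(s(0)), k(s(s(0)), s(f(s(s(0)), s(s(0)))))), k(k(s(s(0)), s(s(0))), 0)):
1. k(k(s(s(0)), k(s(s(0)), s(f(s(s(0)), s(s(0)))))), k(k(s(s(0)), s(s(0))), 0))  →  k(k(s(s(0)), s(f(s(s(0)), s(s(0))))), k(k(s(s(0)), s(s(0))), 0))   [R3 at 1]
2. k(k(s(s(0)), s(f(s(s(0)), s(s(0))))), k(k(s(s(0)), s(s(0))), 0))  →  k(s(f(s(s(0)), s(s(0)))), k(k(s(s(0)), s(s(0))), 0))   [R3 at 1]
3. k(s(f(s(s(0)), s(s(0)))), k(k(s(s(0)), s(s(0))), 0))  →  k(s(s(0)), k(k(s(s(0)), s(s(0))), 0))   [R4 at 1.1]
4. k(s(s(0)), k(k(s(s(0)), s(s(0))), 0))  →  k(k(s(s(0)), s(s(0))), 0)   [R3 at ε]
5. k(k(s(s(0)), s(s(0))), 0)  →  k(s(s(0)), 0)   [R3 at 1]
6. k(s(s(0)), 0)  →  0   [R3 at ε]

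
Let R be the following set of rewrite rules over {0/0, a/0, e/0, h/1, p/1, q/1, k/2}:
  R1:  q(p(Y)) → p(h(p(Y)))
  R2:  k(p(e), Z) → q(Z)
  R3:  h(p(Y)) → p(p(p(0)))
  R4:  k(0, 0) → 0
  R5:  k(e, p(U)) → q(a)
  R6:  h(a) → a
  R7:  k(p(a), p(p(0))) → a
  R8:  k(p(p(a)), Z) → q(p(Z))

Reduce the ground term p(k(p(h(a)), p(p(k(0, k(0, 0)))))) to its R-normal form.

1. p(k(p(h(a)), p(p(k(0, k(0, 0))))))  →  p(k(p(a), p(p(k(0, k(0, 0))))))   [R6 at 1.1.1]
2. p(k(p(a), p(p(k(0, k(0, 0))))))  →  p(k(p(a), p(p(k(0, 0)))))   [R4 at 1.2.1.1.2]
3. p(k(p(a), p(p(k(0, 0)))))  →  p(k(p(a), p(p(0))))   [R4 at 1.2.1.1]
4. p(k(p(a), p(p(0))))  →  p(a)   [R7 at 1]

p(a)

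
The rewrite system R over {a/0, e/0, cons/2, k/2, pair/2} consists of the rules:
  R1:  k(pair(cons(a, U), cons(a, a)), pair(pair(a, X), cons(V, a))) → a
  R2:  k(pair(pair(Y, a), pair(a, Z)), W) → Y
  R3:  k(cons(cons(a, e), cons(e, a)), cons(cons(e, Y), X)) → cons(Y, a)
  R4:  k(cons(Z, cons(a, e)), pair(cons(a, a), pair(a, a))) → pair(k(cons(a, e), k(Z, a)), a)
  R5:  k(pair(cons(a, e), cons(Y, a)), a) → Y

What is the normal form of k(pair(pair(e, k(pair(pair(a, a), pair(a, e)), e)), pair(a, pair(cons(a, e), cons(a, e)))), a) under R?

e

1. k(pair(pair(e, k(pair(pair(a, a), pair(a, e)), e)), pair(a, pair(cons(a, e), cons(a, e)))), a)  →  k(pair(pair(e, a), pair(a, pair(cons(a, e), cons(a, e)))), a)   [R2 at 1.1.2]
2. k(pair(pair(e, a), pair(a, pair(cons(a, e), cons(a, e)))), a)  →  e   [R2 at ε]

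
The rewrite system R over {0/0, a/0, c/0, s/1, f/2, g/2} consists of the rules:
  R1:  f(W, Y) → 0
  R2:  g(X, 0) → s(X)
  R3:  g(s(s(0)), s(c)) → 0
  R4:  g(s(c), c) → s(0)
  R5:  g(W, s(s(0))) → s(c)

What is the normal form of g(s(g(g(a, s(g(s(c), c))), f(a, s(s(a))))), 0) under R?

1. g(s(g(g(a, s(g(s(c), c))), f(a, s(s(a))))), 0)  →  s(s(g(g(a, s(g(s(c), c))), f(a, s(s(a))))))   [R2 at ε]
2. s(s(g(g(a, s(g(s(c), c))), f(a, s(s(a))))))  →  s(s(g(g(a, s(s(0))), f(a, s(s(a))))))   [R4 at 1.1.1.2.1]
3. s(s(g(g(a, s(s(0))), f(a, s(s(a))))))  →  s(s(g(s(c), f(a, s(s(a))))))   [R5 at 1.1.1]
4. s(s(g(s(c), f(a, s(s(a))))))  →  s(s(g(s(c), 0)))   [R1 at 1.1.2]
5. s(s(g(s(c), 0)))  →  s(s(s(s(c))))   [R2 at 1.1]

s(s(s(s(c))))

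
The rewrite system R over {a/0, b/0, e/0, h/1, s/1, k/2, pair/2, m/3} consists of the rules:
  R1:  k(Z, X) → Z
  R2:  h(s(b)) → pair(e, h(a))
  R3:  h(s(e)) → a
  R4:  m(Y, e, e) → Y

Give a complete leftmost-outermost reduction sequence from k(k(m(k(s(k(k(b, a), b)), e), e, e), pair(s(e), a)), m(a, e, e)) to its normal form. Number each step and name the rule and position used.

s(b)

1. k(k(m(k(s(k(k(b, a), b)), e), e, e), pair(s(e), a)), m(a, e, e))  →  k(m(k(s(k(k(b, a), b)), e), e, e), pair(s(e), a))   [R1 at ε]
2. k(m(k(s(k(k(b, a), b)), e), e, e), pair(s(e), a))  →  m(k(s(k(k(b, a), b)), e), e, e)   [R1 at ε]
3. m(k(s(k(k(b, a), b)), e), e, e)  →  k(s(k(k(b, a), b)), e)   [R4 at ε]
4. k(s(k(k(b, a), b)), e)  →  s(k(k(b, a), b))   [R1 at ε]
5. s(k(k(b, a), b))  →  s(k(b, a))   [R1 at 1]
6. s(k(b, a))  →  s(b)   [R1 at 1]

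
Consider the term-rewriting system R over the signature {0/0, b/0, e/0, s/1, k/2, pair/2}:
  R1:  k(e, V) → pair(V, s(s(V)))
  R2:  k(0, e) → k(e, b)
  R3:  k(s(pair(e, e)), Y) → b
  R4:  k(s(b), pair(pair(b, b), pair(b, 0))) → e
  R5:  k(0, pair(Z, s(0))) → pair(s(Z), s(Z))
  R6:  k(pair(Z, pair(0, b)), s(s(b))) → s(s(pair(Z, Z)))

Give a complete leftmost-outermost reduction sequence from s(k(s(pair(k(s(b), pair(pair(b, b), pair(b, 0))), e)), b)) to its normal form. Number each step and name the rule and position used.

s(b)

1. s(k(s(pair(k(s(b), pair(pair(b, b), pair(b, 0))), e)), b))  →  s(k(s(pair(e, e)), b))   [R4 at 1.1.1.1]
2. s(k(s(pair(e, e)), b))  →  s(b)   [R3 at 1]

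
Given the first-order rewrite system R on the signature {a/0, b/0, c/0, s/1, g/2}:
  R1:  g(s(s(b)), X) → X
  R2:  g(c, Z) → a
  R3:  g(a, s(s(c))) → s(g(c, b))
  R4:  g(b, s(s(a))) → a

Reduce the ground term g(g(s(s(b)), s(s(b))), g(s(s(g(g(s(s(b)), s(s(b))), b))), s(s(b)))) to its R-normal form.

1. g(g(s(s(b)), s(s(b))), g(s(s(g(g(s(s(b)), s(s(b))), b))), s(s(b))))  →  g(s(s(b)), g(s(s(g(g(s(s(b)), s(s(b))), b))), s(s(b))))   [R1 at 1]
2. g(s(s(b)), g(s(s(g(g(s(s(b)), s(s(b))), b))), s(s(b))))  →  g(s(s(g(g(s(s(b)), s(s(b))), b))), s(s(b)))   [R1 at ε]
3. g(s(s(g(g(s(s(b)), s(s(b))), b))), s(s(b)))  →  g(s(s(g(s(s(b)), b))), s(s(b)))   [R1 at 1.1.1.1]
4. g(s(s(g(s(s(b)), b))), s(s(b)))  →  g(s(s(b)), s(s(b)))   [R1 at 1.1.1]
5. g(s(s(b)), s(s(b)))  →  s(s(b))   [R1 at ε]

s(s(b))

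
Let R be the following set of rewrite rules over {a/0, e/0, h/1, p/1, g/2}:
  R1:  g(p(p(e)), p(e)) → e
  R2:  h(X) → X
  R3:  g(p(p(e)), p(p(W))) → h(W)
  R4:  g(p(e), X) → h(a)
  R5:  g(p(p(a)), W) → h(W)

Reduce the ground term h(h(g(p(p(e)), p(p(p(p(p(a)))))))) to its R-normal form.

p(p(p(a)))

1. h(h(g(p(p(e)), p(p(p(p(p(a))))))))  →  h(g(p(p(e)), p(p(p(p(p(a)))))))   [R2 at ε]
2. h(g(p(p(e)), p(p(p(p(p(a)))))))  →  g(p(p(e)), p(p(p(p(p(a))))))   [R2 at ε]
3. g(p(p(e)), p(p(p(p(p(a))))))  →  h(p(p(p(a))))   [R3 at ε]
4. h(p(p(p(a))))  →  p(p(p(a)))   [R2 at ε]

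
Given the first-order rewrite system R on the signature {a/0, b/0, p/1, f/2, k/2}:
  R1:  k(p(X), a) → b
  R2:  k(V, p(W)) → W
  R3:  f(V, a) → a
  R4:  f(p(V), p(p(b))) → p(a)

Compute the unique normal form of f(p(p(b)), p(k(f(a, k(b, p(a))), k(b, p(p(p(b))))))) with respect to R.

1. f(p(p(b)), p(k(f(a, k(b, p(a))), k(b, p(p(p(b)))))))  →  f(p(p(b)), p(k(f(a, a), k(b, p(p(p(b)))))))   [R2 at 2.1.1.2]
2. f(p(p(b)), p(k(f(a, a), k(b, p(p(p(b)))))))  →  f(p(p(b)), p(k(a, k(b, p(p(p(b)))))))   [R3 at 2.1.1]
3. f(p(p(b)), p(k(a, k(b, p(p(p(b)))))))  →  f(p(p(b)), p(k(a, p(p(b)))))   [R2 at 2.1.2]
4. f(p(p(b)), p(k(a, p(p(b)))))  →  f(p(p(b)), p(p(b)))   [R2 at 2.1]
5. f(p(p(b)), p(p(b)))  →  p(a)   [R4 at ε]

p(a)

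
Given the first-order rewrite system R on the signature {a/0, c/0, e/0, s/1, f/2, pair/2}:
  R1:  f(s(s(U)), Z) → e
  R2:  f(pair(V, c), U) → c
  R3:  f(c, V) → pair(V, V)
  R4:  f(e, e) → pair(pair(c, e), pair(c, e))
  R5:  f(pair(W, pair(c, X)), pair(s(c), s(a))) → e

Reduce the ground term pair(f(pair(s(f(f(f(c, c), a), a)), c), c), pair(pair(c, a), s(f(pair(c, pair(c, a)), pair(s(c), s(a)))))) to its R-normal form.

pair(c, pair(pair(c, a), s(e)))

1. pair(f(pair(s(f(f(f(c, c), a), a)), c), c), pair(pair(c, a), s(f(pair(c, pair(c, a)), pair(s(c), s(a))))))  →  pair(c, pair(pair(c, a), s(f(pair(c, pair(c, a)), pair(s(c), s(a))))))   [R2 at 1]
2. pair(c, pair(pair(c, a), s(f(pair(c, pair(c, a)), pair(s(c), s(a))))))  →  pair(c, pair(pair(c, a), s(e)))   [R5 at 2.2.1]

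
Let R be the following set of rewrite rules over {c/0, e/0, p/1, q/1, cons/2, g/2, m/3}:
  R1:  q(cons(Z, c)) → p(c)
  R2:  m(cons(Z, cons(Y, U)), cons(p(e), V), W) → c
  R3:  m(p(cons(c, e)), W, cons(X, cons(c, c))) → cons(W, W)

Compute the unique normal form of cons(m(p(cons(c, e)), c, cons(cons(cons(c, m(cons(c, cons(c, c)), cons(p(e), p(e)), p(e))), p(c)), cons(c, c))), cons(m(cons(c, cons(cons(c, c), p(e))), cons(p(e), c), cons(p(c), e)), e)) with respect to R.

cons(cons(c, c), cons(c, e))

1. cons(m(p(cons(c, e)), c, cons(cons(cons(c, m(cons(c, cons(c, c)), cons(p(e), p(e)), p(e))), p(c)), cons(c, c))), cons(m(cons(c, cons(cons(c, c), p(e))), cons(p(e), c), cons(p(c), e)), e))  →  cons(cons(c, c), cons(m(cons(c, cons(cons(c, c), p(e))), cons(p(e), c), cons(p(c), e)), e))   [R3 at 1]
2. cons(cons(c, c), cons(m(cons(c, cons(cons(c, c), p(e))), cons(p(e), c), cons(p(c), e)), e))  →  cons(cons(c, c), cons(c, e))   [R2 at 2.1]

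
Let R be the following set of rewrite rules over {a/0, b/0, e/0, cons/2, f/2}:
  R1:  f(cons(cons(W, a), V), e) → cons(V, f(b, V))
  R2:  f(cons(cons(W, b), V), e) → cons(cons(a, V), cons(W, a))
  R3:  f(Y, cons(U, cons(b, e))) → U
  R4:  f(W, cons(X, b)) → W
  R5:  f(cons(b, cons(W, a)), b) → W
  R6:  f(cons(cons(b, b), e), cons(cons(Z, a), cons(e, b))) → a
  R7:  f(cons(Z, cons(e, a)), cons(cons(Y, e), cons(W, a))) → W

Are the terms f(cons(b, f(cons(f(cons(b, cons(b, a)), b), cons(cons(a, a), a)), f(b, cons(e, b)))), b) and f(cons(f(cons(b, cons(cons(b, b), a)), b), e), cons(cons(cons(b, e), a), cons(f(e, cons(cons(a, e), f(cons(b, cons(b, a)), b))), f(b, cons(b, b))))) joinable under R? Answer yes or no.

Reduce t₁ = f(cons(b, f(cons(f(cons(b, cons(b, a)), b), cons(cons(a, a), a)), f(b, cons(e, b)))), b):
1. f(cons(b, f(cons(f(cons(b, cons(b, a)), b), cons(cons(a, a), a)), f(b, cons(e, b)))), b)  →  f(cons(b, f(cons(b, cons(cons(a, a), a)), f(b, cons(e, b)))), b)   [R5 at 1.2.1.1]
2. f(cons(b, f(cons(b, cons(cons(a, a), a)), f(b, cons(e, b)))), b)  →  f(cons(b, f(cons(b, cons(cons(a, a), a)), b)), b)   [R4 at 1.2.2]
3. f(cons(b, f(cons(b, cons(cons(a, a), a)), b)), b)  →  f(cons(b, cons(a, a)), b)   [R5 at 1.2]
4. f(cons(b, cons(a, a)), b)  →  a   [R5 at ε]

Reduce t₂ = f(cons(f(cons(b, cons(cons(b, b), a)), b), e), cons(cons(cons(b, e), a), cons(f(e, cons(cons(a, e), f(cons(b, cons(b, a)), b))), f(b, cons(b, b))))):
1. f(cons(f(cons(b, cons(cons(b, b), a)), b), e), cons(cons(cons(b, e), a), cons(f(e, cons(cons(a, e), f(cons(b, cons(b, a)), b))), f(b, cons(b, b)))))  →  f(cons(cons(b, b), e), cons(cons(cons(b, e), a), cons(f(e, cons(cons(a, e), f(cons(b, cons(b, a)), b))), f(b, cons(b, b)))))   [R5 at 1.1]
2. f(cons(cons(b, b), e), cons(cons(cons(b, e), a), cons(f(e, cons(cons(a, e), f(cons(b, cons(b, a)), b))), f(b, cons(b, b)))))  →  f(cons(cons(b, b), e), cons(cons(cons(b, e), a), cons(f(e, cons(cons(a, e), b)), f(b, cons(b, b)))))   [R5 at 2.2.1.2.2]
3. f(cons(cons(b, b), e), cons(cons(cons(b, e), a), cons(f(e, cons(cons(a, e), b)), f(b, cons(b, b)))))  →  f(cons(cons(b, b), e), cons(cons(cons(b, e), a), cons(e, f(b, cons(b, b)))))   [R4 at 2.2.1]
4. f(cons(cons(b, b), e), cons(cons(cons(b, e), a), cons(e, f(b, cons(b, b)))))  →  f(cons(cons(b, b), e), cons(cons(cons(b, e), a), cons(e, b)))   [R4 at 2.2.2]
5. f(cons(cons(b, b), e), cons(cons(cons(b, e), a), cons(e, b)))  →  a   [R6 at ε]

yes — NF(t₁) = a, NF(t₂) = a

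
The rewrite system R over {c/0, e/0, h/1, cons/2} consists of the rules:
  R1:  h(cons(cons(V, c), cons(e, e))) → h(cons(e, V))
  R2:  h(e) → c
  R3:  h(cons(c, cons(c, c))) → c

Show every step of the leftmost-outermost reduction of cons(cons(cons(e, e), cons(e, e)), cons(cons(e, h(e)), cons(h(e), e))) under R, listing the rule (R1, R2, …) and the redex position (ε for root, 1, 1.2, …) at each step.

cons(cons(cons(e, e), cons(e, e)), cons(cons(e, c), cons(c, e)))

1. cons(cons(cons(e, e), cons(e, e)), cons(cons(e, h(e)), cons(h(e), e)))  →  cons(cons(cons(e, e), cons(e, e)), cons(cons(e, c), cons(h(e), e)))   [R2 at 2.1.2]
2. cons(cons(cons(e, e), cons(e, e)), cons(cons(e, c), cons(h(e), e)))  →  cons(cons(cons(e, e), cons(e, e)), cons(cons(e, c), cons(c, e)))   [R2 at 2.2.1]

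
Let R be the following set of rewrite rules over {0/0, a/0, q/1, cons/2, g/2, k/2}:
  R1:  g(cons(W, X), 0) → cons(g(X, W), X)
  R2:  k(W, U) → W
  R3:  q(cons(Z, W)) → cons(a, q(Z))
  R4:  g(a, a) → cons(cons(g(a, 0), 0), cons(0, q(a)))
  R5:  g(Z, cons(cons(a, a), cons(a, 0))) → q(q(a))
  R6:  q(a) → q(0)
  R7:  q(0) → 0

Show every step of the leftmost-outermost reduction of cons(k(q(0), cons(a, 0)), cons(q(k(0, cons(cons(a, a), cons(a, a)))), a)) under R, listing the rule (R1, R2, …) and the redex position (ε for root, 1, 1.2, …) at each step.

cons(0, cons(0, a))

1. cons(k(q(0), cons(a, 0)), cons(q(k(0, cons(cons(a, a), cons(a, a)))), a))  →  cons(q(0), cons(q(k(0, cons(cons(a, a), cons(a, a)))), a))   [R2 at 1]
2. cons(q(0), cons(q(k(0, cons(cons(a, a), cons(a, a)))), a))  →  cons(0, cons(q(k(0, cons(cons(a, a), cons(a, a)))), a))   [R7 at 1]
3. cons(0, cons(q(k(0, cons(cons(a, a), cons(a, a)))), a))  →  cons(0, cons(q(0), a))   [R2 at 2.1.1]
4. cons(0, cons(q(0), a))  →  cons(0, cons(0, a))   [R7 at 2.1]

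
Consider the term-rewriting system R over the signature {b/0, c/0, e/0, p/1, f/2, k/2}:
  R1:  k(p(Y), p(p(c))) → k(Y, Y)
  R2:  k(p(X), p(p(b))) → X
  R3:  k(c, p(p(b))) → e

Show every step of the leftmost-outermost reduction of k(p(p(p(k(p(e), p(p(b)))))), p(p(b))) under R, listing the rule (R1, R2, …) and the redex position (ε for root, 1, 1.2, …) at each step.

p(p(e))

1. k(p(p(p(k(p(e), p(p(b)))))), p(p(b)))  →  p(p(k(p(e), p(p(b)))))   [R2 at ε]
2. p(p(k(p(e), p(p(b)))))  →  p(p(e))   [R2 at 1.1]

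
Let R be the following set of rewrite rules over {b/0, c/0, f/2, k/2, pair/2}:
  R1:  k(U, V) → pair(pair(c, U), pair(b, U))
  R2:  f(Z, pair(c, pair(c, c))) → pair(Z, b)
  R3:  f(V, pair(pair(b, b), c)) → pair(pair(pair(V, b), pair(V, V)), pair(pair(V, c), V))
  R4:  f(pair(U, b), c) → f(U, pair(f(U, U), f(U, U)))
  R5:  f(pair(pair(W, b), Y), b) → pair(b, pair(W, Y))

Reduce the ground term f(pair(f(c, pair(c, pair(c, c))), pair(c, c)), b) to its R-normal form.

1. f(pair(f(c, pair(c, pair(c, c))), pair(c, c)), b)  →  f(pair(pair(c, b), pair(c, c)), b)   [R2 at 1.1]
2. f(pair(pair(c, b), pair(c, c)), b)  →  pair(b, pair(c, pair(c, c)))   [R5 at ε]

pair(b, pair(c, pair(c, c)))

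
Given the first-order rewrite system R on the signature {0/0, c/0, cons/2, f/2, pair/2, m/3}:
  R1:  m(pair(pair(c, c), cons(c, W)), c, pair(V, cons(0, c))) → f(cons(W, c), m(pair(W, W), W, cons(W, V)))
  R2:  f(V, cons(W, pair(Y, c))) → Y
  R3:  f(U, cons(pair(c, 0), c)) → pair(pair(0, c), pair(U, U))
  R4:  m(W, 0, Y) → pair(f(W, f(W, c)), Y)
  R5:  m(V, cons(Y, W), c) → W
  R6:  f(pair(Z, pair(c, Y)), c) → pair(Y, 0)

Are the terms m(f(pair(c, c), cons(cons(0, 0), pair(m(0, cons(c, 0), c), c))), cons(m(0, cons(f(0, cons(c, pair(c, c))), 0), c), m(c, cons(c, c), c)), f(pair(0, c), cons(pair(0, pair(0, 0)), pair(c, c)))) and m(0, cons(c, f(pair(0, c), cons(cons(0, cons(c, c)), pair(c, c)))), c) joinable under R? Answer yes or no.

Reduce t₁ = m(f(pair(c, c), cons(cons(0, 0), pair(m(0, cons(c, 0), c), c))), cons(m(0, cons(f(0, cons(c, pair(c, c))), 0), c), m(c, cons(c, c), c)), f(pair(0, c), cons(pair(0, pair(0, 0)), pair(c, c)))):
1. m(f(pair(c, c), cons(cons(0, 0), pair(m(0, cons(c, 0), c), c))), cons(m(0, cons(f(0, cons(c, pair(c, c))), 0), c), m(c, cons(c, c), c)), f(pair(0, c), cons(pair(0, pair(0, 0)), pair(c, c))))  →  m(m(0, cons(c, 0), c), cons(m(0, cons(f(0, cons(c, pair(c, c))), 0), c), m(c, cons(c, c), c)), f(pair(0, c), cons(pair(0, pair(0, 0)), pair(c, c))))   [R2 at 1]
2. m(m(0, cons(c, 0), c), cons(m(0, cons(f(0, cons(c, pair(c, c))), 0), c), m(c, cons(c, c), c)), f(pair(0, c), cons(pair(0, pair(0, 0)), pair(c, c))))  →  m(0, cons(m(0, cons(f(0, cons(c, pair(c, c))), 0), c), m(c, cons(c, c), c)), f(pair(0, c), cons(pair(0, pair(0, 0)), pair(c, c))))   [R5 at 1]
3. m(0, cons(m(0, cons(f(0, cons(c, pair(c, c))), 0), c), m(c, cons(c, c), c)), f(pair(0, c), cons(pair(0, pair(0, 0)), pair(c, c))))  →  m(0, cons(0, m(c, cons(c, c), c)), f(pair(0, c), cons(pair(0, pair(0, 0)), pair(c, c))))   [R5 at 2.1]
4. m(0, cons(0, m(c, cons(c, c), c)), f(pair(0, c), cons(pair(0, pair(0, 0)), pair(c, c))))  →  m(0, cons(0, c), f(pair(0, c), cons(pair(0, pair(0, 0)), pair(c, c))))   [R5 at 2.2]
5. m(0, cons(0, c), f(pair(0, c), cons(pair(0, pair(0, 0)), pair(c, c))))  →  m(0, cons(0, c), c)   [R2 at 3]
6. m(0, cons(0, c), c)  →  c   [R5 at ε]

Reduce t₂ = m(0, cons(c, f(pair(0, c), cons(cons(0, cons(c, c)), pair(c, c)))), c):
1. m(0, cons(c, f(pair(0, c), cons(cons(0, cons(c, c)), pair(c, c)))), c)  →  f(pair(0, c), cons(cons(0, cons(c, c)), pair(c, c)))   [R5 at ε]
2. f(pair(0, c), cons(cons(0, cons(c, c)), pair(c, c)))  →  c   [R2 at ε]

yes — NF(t₁) = c, NF(t₂) = c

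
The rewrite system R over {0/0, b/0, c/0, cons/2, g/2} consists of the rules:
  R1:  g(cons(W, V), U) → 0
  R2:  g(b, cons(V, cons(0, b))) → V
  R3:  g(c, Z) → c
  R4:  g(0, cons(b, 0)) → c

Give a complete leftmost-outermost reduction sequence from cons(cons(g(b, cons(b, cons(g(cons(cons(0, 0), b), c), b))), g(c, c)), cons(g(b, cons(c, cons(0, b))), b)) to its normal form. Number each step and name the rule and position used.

1. cons(cons(g(b, cons(b, cons(g(cons(cons(0, 0), b), c), b))), g(c, c)), cons(g(b, cons(c, cons(0, b))), b))  →  cons(cons(g(b, cons(b, cons(0, b))), g(c, c)), cons(g(b, cons(c, cons(0, b))), b))   [R1 at 1.1.2.2.1]
2. cons(cons(g(b, cons(b, cons(0, b))), g(c, c)), cons(g(b, cons(c, cons(0, b))), b))  →  cons(cons(b, g(c, c)), cons(g(b, cons(c, cons(0, b))), b))   [R2 at 1.1]
3. cons(cons(b, g(c, c)), cons(g(b, cons(c, cons(0, b))), b))  →  cons(cons(b, c), cons(g(b, cons(c, cons(0, b))), b))   [R3 at 1.2]
4. cons(cons(b, c), cons(g(b, cons(c, cons(0, b))), b))  →  cons(cons(b, c), cons(c, b))   [R2 at 2.1]

cons(cons(b, c), cons(c, b))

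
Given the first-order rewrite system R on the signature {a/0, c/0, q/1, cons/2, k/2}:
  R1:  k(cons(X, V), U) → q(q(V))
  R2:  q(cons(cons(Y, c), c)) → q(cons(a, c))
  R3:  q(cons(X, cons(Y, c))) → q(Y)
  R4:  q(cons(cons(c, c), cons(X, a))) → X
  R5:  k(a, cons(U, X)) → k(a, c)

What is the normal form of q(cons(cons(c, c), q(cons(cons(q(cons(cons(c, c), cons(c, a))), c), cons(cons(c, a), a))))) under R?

c

1. q(cons(cons(c, c), q(cons(cons(q(cons(cons(c, c), cons(c, a))), c), cons(cons(c, a), a)))))  →  q(cons(cons(c, c), q(cons(cons(c, c), cons(cons(c, a), a)))))   [R4 at 1.2.1.1.1]
2. q(cons(cons(c, c), q(cons(cons(c, c), cons(cons(c, a), a)))))  →  q(cons(cons(c, c), cons(c, a)))   [R4 at 1.2]
3. q(cons(cons(c, c), cons(c, a)))  →  c   [R4 at ε]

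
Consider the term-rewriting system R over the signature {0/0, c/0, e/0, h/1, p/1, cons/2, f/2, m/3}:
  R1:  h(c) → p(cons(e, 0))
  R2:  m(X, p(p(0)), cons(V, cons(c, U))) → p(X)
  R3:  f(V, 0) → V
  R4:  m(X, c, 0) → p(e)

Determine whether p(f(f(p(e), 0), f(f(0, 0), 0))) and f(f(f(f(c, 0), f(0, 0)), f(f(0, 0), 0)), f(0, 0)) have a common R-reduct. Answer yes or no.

no — NF(t₁) = p(p(e)), NF(t₂) = c

Reduce t₁ = p(f(f(p(e), 0), f(f(0, 0), 0))):
1. p(f(f(p(e), 0), f(f(0, 0), 0)))  →  p(f(p(e), f(f(0, 0), 0)))   [R3 at 1.1]
2. p(f(p(e), f(f(0, 0), 0)))  →  p(f(p(e), f(0, 0)))   [R3 at 1.2]
3. p(f(p(e), f(0, 0)))  →  p(f(p(e), 0))   [R3 at 1.2]
4. p(f(p(e), 0))  →  p(p(e))   [R3 at 1]

Reduce t₂ = f(f(f(f(c, 0), f(0, 0)), f(f(0, 0), 0)), f(0, 0)):
1. f(f(f(f(c, 0), f(0, 0)), f(f(0, 0), 0)), f(0, 0))  →  f(f(f(c, f(0, 0)), f(f(0, 0), 0)), f(0, 0))   [R3 at 1.1.1]
2. f(f(f(c, f(0, 0)), f(f(0, 0), 0)), f(0, 0))  →  f(f(f(c, 0), f(f(0, 0), 0)), f(0, 0))   [R3 at 1.1.2]
3. f(f(f(c, 0), f(f(0, 0), 0)), f(0, 0))  →  f(f(c, f(f(0, 0), 0)), f(0, 0))   [R3 at 1.1]
4. f(f(c, f(f(0, 0), 0)), f(0, 0))  →  f(f(c, f(0, 0)), f(0, 0))   [R3 at 1.2]
5. f(f(c, f(0, 0)), f(0, 0))  →  f(f(c, 0), f(0, 0))   [R3 at 1.2]
6. f(f(c, 0), f(0, 0))  →  f(c, f(0, 0))   [R3 at 1]
7. f(c, f(0, 0))  →  f(c, 0)   [R3 at 2]
8. f(c, 0)  →  c   [R3 at ε]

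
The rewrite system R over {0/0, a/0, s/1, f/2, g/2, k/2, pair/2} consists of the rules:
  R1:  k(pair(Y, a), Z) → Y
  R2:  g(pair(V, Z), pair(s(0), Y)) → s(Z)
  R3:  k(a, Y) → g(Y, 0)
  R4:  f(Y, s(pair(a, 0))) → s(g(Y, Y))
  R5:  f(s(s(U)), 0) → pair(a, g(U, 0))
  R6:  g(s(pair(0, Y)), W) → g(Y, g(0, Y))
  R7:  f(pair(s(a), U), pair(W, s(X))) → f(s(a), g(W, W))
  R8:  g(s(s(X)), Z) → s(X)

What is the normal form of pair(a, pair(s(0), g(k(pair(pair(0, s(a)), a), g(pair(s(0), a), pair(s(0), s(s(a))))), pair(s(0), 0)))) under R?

pair(a, pair(s(0), s(s(a))))

1. pair(a, pair(s(0), g(k(pair(pair(0, s(a)), a), g(pair(s(0), a), pair(s(0), s(s(a))))), pair(s(0), 0))))  →  pair(a, pair(s(0), g(pair(0, s(a)), pair(s(0), 0))))   [R1 at 2.2.1]
2. pair(a, pair(s(0), g(pair(0, s(a)), pair(s(0), 0))))  →  pair(a, pair(s(0), s(s(a))))   [R2 at 2.2]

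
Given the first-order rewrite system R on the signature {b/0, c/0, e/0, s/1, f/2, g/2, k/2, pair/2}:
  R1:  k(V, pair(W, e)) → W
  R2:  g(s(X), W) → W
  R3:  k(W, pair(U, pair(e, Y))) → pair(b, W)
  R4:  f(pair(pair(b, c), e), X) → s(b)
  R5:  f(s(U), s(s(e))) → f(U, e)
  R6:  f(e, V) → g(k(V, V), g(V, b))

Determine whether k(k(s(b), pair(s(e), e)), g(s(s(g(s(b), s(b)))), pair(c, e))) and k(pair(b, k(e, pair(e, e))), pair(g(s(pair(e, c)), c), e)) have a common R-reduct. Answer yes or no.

yes — NF(t₁) = c, NF(t₂) = c

Reduce t₁ = k(k(s(b), pair(s(e), e)), g(s(s(g(s(b), s(b)))), pair(c, e))):
1. k(k(s(b), pair(s(e), e)), g(s(s(g(s(b), s(b)))), pair(c, e)))  →  k(s(e), g(s(s(g(s(b), s(b)))), pair(c, e)))   [R1 at 1]
2. k(s(e), g(s(s(g(s(b), s(b)))), pair(c, e)))  →  k(s(e), pair(c, e))   [R2 at 2]
3. k(s(e), pair(c, e))  →  c   [R1 at ε]

Reduce t₂ = k(pair(b, k(e, pair(e, e))), pair(g(s(pair(e, c)), c), e)):
1. k(pair(b, k(e, pair(e, e))), pair(g(s(pair(e, c)), c), e))  →  g(s(pair(e, c)), c)   [R1 at ε]
2. g(s(pair(e, c)), c)  →  c   [R2 at ε]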